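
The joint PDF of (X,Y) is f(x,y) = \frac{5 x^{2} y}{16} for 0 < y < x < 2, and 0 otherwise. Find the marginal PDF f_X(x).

f_X(x) = ∫_0^x \frac{5 x^{2} y}{16} dy = \frac{5 x^{4}}{32}
for 0 < x < 2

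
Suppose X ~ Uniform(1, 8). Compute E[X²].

Using the identity E[X²] = Var(X) + (E[X])²:
E[X] = \frac{9}{2}
Var(X) = \frac{49}{12}
E[X²] = \frac{49}{12} + (\frac{9}{2})²
= \frac{73}{3}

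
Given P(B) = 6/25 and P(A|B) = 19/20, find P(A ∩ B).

By definition, P(A|B) = P(A ∩ B) / P(B)
So P(A ∩ B) = P(A|B) × P(B)
= 19/20 × 6/25
= 57/250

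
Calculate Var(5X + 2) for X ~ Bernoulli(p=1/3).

For X ~ Bernoulli(p=1/3):
Var(X) = \frac{2}{9}
Var(5X + 2) = (5)² × Var(X) = 25 × \frac{2}{9} = \frac{50}{9}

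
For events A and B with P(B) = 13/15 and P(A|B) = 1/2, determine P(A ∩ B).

By definition, P(A|B) = P(A ∩ B) / P(B)
So P(A ∩ B) = P(A|B) × P(B)
= 1/2 × 13/15
= 13/30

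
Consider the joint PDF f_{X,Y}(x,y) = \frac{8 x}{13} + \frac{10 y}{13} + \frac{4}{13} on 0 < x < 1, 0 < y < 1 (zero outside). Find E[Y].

E[Y] = ∫_0^1 ∫_0^1 y × f(x,y) dx dy
= \frac{22}{39}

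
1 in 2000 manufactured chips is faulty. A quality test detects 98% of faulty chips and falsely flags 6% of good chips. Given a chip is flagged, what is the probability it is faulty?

Let D = the rare event, + = positive/flagged.
P(D) = 1/2000
P(+|D) = 98/100 = 49/50
P(+|D') = 6/100 = 3/50
P(+) = P(+|D)P(D) + P(+|D')P(D')
     = \frac{49}{50} × \frac{1}{2000} + \frac{3}{50} × \frac{1999}{2000}
     = \frac{3023}{50000}
P(D|+) = P(+|D)P(D)/P(+) = \frac{49}{6046}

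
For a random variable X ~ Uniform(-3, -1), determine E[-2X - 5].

For X ~ Uniform(-3, -1):
E[X] = -2
E[-2X - 5] = -2 × E[X] - 5 = -1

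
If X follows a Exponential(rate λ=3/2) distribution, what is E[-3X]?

For X ~ Exponential(rate λ=3/2):
E[X] = \frac{2}{3}
E[-3X] = -3 × E[X] + 0 = -2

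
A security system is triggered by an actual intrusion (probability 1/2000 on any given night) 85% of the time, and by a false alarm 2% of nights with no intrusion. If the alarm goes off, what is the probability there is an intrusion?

Let D = the rare event, + = positive/flagged.
P(D) = 1/2000
P(+|D) = 85/100 = 17/20
P(+|D') = 2/100 = 1/50
P(+) = P(+|D)P(D) + P(+|D')P(D')
     = \frac{17}{20} × \frac{1}{2000} + \frac{1}{50} × \frac{1999}{2000}
     = \frac{4083}{200000}
P(D|+) = P(+|D)P(D)/P(+) = \frac{85}{4083}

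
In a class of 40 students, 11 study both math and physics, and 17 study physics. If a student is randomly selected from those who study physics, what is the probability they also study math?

P(A ∩ B) = 11/40
P(B) = 17/40
P(A|B) = P(A ∩ B) / P(B) = (11/40) / (17/40) = 11/17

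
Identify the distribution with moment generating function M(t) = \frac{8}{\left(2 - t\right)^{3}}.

The MGF M(t) = \frac{8}{\left(2 - t\right)^{3}} is the standard form for the Gamma distribution.
Comparing with the known MGF formula identifies: Gamma(shape α=3, rate β=2)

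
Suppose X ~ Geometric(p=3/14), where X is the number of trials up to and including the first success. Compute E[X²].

Using the identity E[X²] = Var(X) + (E[X])²:
E[X] = \frac{14}{3}
Var(X) = \frac{154}{9}
E[X²] = \frac{154}{9} + (\frac{14}{3})²
= \frac{350}{9}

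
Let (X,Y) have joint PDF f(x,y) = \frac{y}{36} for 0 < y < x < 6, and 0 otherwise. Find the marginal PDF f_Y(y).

f_Y(y) = ∫_y^6 \frac{y}{36} dx = \frac{y \left(6 - y\right)}{36}
for 0 < y < 6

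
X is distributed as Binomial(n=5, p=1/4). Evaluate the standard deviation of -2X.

For X ~ Binomial(n=5, p=1/4):
Var(X) = \frac{15}{16}
SD(X) = √(Var(X)) = √(\frac{15}{16}) = \frac{\sqrt{15}}{4}
SD(-2X) = |-2| × SD(X) = 2 × \frac{\sqrt{15}}{4} = \frac{\sqrt{15}}{2}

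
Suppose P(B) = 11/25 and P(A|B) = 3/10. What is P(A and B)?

By definition, P(A|B) = P(A ∩ B) / P(B)
So P(A ∩ B) = P(A|B) × P(B)
= 3/10 × 11/25
= 33/250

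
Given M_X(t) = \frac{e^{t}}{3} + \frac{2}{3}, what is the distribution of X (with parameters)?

The MGF M(t) = \frac{e^{t}}{3} + \frac{2}{3} is the standard form for the Bernoulli distribution.
Comparing with the known MGF formula identifies: Bernoulli(p=1/3)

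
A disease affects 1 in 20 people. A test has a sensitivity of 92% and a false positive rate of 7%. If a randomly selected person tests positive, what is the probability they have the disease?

Let D = the rare event, + = positive/flagged.
P(D) = 1/20
P(+|D) = 92/100 = 23/25
P(+|D') = 7/100
P(+) = P(+|D)P(D) + P(+|D')P(D')
     = \frac{23}{25} × \frac{1}{20} + \frac{7}{100} × \frac{19}{20}
     = \frac{9}{80}
P(D|+) = P(+|D)P(D)/P(+) = \frac{92}{225}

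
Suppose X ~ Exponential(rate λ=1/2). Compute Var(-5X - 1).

For X ~ Exponential(rate λ=1/2):
Var(X) = 4
Var(-5X - 1) = (-5)² × Var(X) = 25 × 4 = 100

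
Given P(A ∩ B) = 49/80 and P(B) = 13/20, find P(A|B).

P(A|B) = P(A ∩ B) / P(B)
= (49/80) / (13/20)
= 49/52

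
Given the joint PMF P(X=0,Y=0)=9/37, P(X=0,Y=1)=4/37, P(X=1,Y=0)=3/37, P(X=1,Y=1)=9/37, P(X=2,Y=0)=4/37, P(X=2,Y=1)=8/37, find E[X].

First find marginal of X:
P(X=0) = 13/37
P(X=1) = 12/37
P(X=2) = 12/37
E[X] = 0 × 13/37 + 1 × 12/37 + 2 × 12/37 = 36/37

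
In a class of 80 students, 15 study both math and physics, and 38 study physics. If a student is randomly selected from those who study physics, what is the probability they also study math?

P(A ∩ B) = 15/80 = 3/16
P(B) = 38/80 = 19/40
P(A|B) = P(A ∩ B) / P(B) = (3/16) / (19/40) = 15/38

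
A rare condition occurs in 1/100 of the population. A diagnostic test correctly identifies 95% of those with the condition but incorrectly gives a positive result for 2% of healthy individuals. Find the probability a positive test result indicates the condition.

Let D = the rare event, + = positive/flagged.
P(D) = 1/100
P(+|D) = 95/100 = 19/20
P(+|D') = 2/100 = 1/50
P(+) = P(+|D)P(D) + P(+|D')P(D')
     = \frac{19}{20} × \frac{1}{100} + \frac{1}{50} × \frac{99}{100}
     = \frac{293}{10000}
P(D|+) = P(+|D)P(D)/P(+) = \frac{95}{293}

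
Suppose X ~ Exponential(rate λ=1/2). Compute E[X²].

Using the identity E[X²] = Var(X) + (E[X])²:
E[X] = 2
Var(X) = 4
E[X²] = 4 + (2)²
= 8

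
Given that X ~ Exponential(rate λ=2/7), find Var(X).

For X ~ Exponential(rate λ=2/7):
Var(X) = \frac{49}{4}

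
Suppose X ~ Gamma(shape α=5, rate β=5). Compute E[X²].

Using the identity E[X²] = Var(X) + (E[X])²:
E[X] = 1
Var(X) = \frac{1}{5}
E[X²] = \frac{1}{5} + (1)²
= \frac{6}{5}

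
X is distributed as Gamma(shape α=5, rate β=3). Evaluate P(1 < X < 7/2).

P(1 < X < 7/2) = ∫_{1}^{7/2} f(x) dx
where f(x) = \frac{81 x^{4} e^{- 3 x}}{8}
= - \frac{98051}{128 e^{\frac{21}{2}}} + \frac{131}{8 e^{3}}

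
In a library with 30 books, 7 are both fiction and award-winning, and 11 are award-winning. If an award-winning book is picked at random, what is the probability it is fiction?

P(A ∩ B) = 7/30
P(B) = 11/30
P(A|B) = P(A ∩ B) / P(B) = (7/30) / (11/30) = 7/11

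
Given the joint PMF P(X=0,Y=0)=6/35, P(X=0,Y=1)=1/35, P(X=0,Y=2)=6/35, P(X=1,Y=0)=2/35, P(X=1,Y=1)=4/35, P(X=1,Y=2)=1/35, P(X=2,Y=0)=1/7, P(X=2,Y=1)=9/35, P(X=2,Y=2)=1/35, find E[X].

First find marginal of X:
P(X=0) = 13/35
P(X=1) = 1/5
P(X=2) = 3/7
E[X] = 0 × 13/35 + 1 × 1/5 + 2 × 3/7 = 37/35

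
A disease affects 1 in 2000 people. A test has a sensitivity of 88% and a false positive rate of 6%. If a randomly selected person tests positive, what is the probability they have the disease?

Let D = the rare event, + = positive/flagged.
P(D) = 1/2000
P(+|D) = 88/100 = 22/25
P(+|D') = 6/100 = 3/50
P(+) = P(+|D)P(D) + P(+|D')P(D')
     = \frac{22}{25} × \frac{1}{2000} + \frac{3}{50} × \frac{1999}{2000}
     = \frac{6041}{100000}
P(D|+) = P(+|D)P(D)/P(+) = \frac{44}{6041}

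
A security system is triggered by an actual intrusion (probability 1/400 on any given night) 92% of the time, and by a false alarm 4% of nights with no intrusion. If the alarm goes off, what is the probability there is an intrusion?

Let D = the rare event, + = positive/flagged.
P(D) = 1/400
P(+|D) = 92/100 = 23/25
P(+|D') = 4/100 = 1/25
P(+) = P(+|D)P(D) + P(+|D')P(D')
     = \frac{23}{25} × \frac{1}{400} + \frac{1}{25} × \frac{399}{400}
     = \frac{211}{5000}
P(D|+) = P(+|D)P(D)/P(+) = \frac{23}{422}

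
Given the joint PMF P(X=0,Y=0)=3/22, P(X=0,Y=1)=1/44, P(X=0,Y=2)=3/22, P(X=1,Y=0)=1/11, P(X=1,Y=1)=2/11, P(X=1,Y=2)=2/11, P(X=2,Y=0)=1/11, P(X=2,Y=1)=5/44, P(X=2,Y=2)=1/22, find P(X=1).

P(X=1) = P(X=1,Y=0) + P(X=1,Y=1) + P(X=1,Y=2)
= 1/11 + 2/11 + 2/11
= 5/11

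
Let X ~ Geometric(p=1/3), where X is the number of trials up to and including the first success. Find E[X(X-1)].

E[X(X-1)] = E[X² - X] = E[X²] - E[X]
E[X] = 3
E[X²] = Var(X) + (E[X])² = 6 + (3)² = 15
E[X(X-1)] = 15 - 3 = 12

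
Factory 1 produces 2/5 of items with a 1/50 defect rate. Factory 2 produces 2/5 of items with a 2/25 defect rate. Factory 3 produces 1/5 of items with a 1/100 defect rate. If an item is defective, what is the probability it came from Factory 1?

Using Bayes' theorem:
P(F1) = 2/5, P(D|F1) = 1/50
P(F2) = 2/5, P(D|F2) = 2/25
P(F3) = 1/5, P(D|F3) = 1/100
P(D) = P(D|F1)P(F1) + P(D|F2)P(F2) + P(D|F3)P(F3)
     = \frac{21}{500}
P(F1|D) = P(D|F1)P(F1) / P(D)
= \frac{4}{21}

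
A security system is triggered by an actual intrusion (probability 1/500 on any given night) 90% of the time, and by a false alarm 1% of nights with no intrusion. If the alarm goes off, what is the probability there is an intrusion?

Let D = the rare event, + = positive/flagged.
P(D) = 1/500
P(+|D) = 90/100 = 9/10
P(+|D') = 1/100
P(+) = P(+|D)P(D) + P(+|D')P(D')
     = \frac{9}{10} × \frac{1}{500} + \frac{1}{100} × \frac{499}{500}
     = \frac{589}{50000}
P(D|+) = P(+|D)P(D)/P(+) = \frac{90}{589}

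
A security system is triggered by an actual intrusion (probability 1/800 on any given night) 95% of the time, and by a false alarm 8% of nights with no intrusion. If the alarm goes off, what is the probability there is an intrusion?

Let D = the rare event, + = positive/flagged.
P(D) = 1/800
P(+|D) = 95/100 = 19/20
P(+|D') = 8/100 = 2/25
P(+) = P(+|D)P(D) + P(+|D')P(D')
     = \frac{19}{20} × \frac{1}{800} + \frac{2}{25} × \frac{799}{800}
     = \frac{6487}{80000}
P(D|+) = P(+|D)P(D)/P(+) = \frac{95}{6487}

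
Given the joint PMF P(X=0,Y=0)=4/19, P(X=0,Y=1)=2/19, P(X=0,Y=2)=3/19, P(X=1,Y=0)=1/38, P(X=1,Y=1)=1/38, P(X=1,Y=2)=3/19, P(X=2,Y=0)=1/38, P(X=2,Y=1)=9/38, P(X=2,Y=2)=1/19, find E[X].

First find marginal of X:
P(X=0) = 9/19
P(X=1) = 4/19
P(X=2) = 6/19
E[X] = 0 × 9/19 + 1 × 4/19 + 2 × 6/19 = 16/19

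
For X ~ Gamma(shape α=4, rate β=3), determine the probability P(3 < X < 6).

P(3 < X < 6) = ∫_{3}^{6} f(x) dx
where f(x) = \frac{27 x^{3} e^{- 3 x}}{2}
= \frac{-1153 + 172 e^{9}}{e^{18}}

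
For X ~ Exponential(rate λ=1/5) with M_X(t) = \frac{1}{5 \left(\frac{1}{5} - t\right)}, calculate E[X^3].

To find E[X^3], compute M^(3)(0):
M^(1)(t) = \frac{1}{5 \left(\frac{1}{5} - t\right)^{2}}
M^(2)(t) = \frac{2}{5 \left(\frac{1}{5} - t\right)^{3}}
M^(3)(t) = \frac{6}{5 \left(\frac{1}{5} - t\right)^{4}}
M^(3)(0) = 750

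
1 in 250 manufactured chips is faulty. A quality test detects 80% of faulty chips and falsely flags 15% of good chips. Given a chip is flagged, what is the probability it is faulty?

Let D = the rare event, + = positive/flagged.
P(D) = 1/250
P(+|D) = 80/100 = 4/5
P(+|D') = 15/100 = 3/20
P(+) = P(+|D)P(D) + P(+|D')P(D')
     = \frac{4}{5} × \frac{1}{250} + \frac{3}{20} × \frac{249}{250}
     = \frac{763}{5000}
P(D|+) = P(+|D)P(D)/P(+) = \frac{16}{763}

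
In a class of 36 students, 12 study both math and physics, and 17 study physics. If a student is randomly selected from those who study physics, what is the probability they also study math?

P(A ∩ B) = 12/36 = 1/3
P(B) = 17/36
P(A|B) = P(A ∩ B) / P(B) = (1/3) / (17/36) = 12/17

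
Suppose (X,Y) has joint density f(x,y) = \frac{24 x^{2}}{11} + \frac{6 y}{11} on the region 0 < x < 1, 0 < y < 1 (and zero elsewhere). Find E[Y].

E[Y] = ∫_0^1 ∫_0^1 y × f(x,y) dx dy
= \frac{6}{11}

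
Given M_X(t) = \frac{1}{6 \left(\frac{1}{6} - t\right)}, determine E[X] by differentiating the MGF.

To find E[X], compute M^(1)(0):
M^(1)(t) = \frac{1}{6 \left(\frac{1}{6} - t\right)^{2}}
M^(1)(0) = 6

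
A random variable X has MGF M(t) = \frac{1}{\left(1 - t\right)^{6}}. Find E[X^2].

To find E[X^2], compute M^(2)(0):
M^(1)(t) = \frac{6}{\left(1 - t\right)^{7}}
M^(2)(t) = \frac{42}{\left(1 - t\right)^{8}}
M^(2)(0) = 42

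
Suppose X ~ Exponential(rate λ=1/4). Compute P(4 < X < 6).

P(4 < X < 6) = ∫_{4}^{6} f(x) dx
where f(x) = \frac{e^{- \frac{x}{4}}}{4}
= - \frac{1}{e^{\frac{3}{2}}} + e^{-1}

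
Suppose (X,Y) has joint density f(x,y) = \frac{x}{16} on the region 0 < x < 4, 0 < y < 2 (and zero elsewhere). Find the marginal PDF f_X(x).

f_X(x) = ∫_0^2 f(x,y) dy
= ∫_0^2 \frac{x}{16} dy
= \frac{x}{8} for 0 < x < 4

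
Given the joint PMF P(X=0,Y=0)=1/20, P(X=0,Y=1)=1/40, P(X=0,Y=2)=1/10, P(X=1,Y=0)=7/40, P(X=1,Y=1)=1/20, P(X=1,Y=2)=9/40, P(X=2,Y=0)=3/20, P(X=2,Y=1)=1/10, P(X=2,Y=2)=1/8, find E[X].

First find marginal of X:
P(X=0) = 7/40
P(X=1) = 9/20
P(X=2) = 3/8
E[X] = 0 × 7/40 + 1 × 9/20 + 2 × 3/8 = 6/5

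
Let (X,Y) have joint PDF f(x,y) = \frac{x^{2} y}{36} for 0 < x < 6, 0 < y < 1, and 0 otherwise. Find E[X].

f_X(x) = ∫_0^1 \frac{x^{2} y}{36} dy = \frac{x^{2}}{72}
E[X] = ∫_0^6 x × (\frac{x^{2}}{72}) dx = \frac{9}{2}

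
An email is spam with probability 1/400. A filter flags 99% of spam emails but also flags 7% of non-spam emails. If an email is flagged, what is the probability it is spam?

Let D = the rare event, + = positive/flagged.
P(D) = 1/400
P(+|D) = 99/100
P(+|D') = 7/100
P(+) = P(+|D)P(D) + P(+|D')P(D')
     = \frac{99}{100} × \frac{1}{400} + \frac{7}{100} × \frac{399}{400}
     = \frac{723}{10000}
P(D|+) = P(+|D)P(D)/P(+) = \frac{33}{964}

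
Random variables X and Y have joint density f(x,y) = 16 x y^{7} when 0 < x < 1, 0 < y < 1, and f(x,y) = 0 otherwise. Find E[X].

E[X] = ∫_0^1 ∫_0^1 x × f(x,y) dy dx
= ∫_0^1 ∫_0^1 x × (16 x y^{7}) dy dx
= \frac{2}{3}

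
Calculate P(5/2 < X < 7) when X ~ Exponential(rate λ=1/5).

P(5/2 < X < 7) = ∫_{5/2}^{7} f(x) dx
where f(x) = \frac{e^{- \frac{x}{5}}}{5}
= - \frac{1}{e^{\frac{7}{5}}} + e^{- \frac{1}{2}}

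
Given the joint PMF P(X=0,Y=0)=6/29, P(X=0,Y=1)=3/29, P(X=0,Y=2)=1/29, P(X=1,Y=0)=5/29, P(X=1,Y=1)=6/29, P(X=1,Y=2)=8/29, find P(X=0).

P(X=0) = P(X=0,Y=0) + P(X=0,Y=1) + P(X=0,Y=2)
= 6/29 + 3/29 + 1/29
= 10/29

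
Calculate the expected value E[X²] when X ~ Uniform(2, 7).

Using the identity E[X²] = Var(X) + (E[X])²:
E[X] = \frac{9}{2}
Var(X) = \frac{25}{12}
E[X²] = \frac{25}{12} + (\frac{9}{2})²
= \frac{67}{3}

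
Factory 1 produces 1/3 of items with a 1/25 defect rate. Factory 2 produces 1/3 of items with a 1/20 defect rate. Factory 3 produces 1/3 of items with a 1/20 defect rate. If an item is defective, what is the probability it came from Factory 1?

Using Bayes' theorem:
P(F1) = 1/3, P(D|F1) = 1/25
P(F2) = 1/3, P(D|F2) = 1/20
P(F3) = 1/3, P(D|F3) = 1/20
P(D) = P(D|F1)P(F1) + P(D|F2)P(F2) + P(D|F3)P(F3)
     = \frac{7}{150}
P(F1|D) = P(D|F1)P(F1) / P(D)
= \frac{2}{7}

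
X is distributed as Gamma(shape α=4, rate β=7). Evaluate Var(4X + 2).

For X ~ Gamma(shape α=4, rate β=7):
Var(X) = \frac{4}{49}
Var(4X + 2) = (4)² × Var(X) = 16 × \frac{4}{49} = \frac{64}{49}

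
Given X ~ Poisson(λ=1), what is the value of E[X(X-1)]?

E[X(X-1)] = E[X² - X] = E[X²] - E[X]
E[X] = 1
E[X²] = Var(X) + (E[X])² = 1 + (1)² = 2
E[X(X-1)] = 2 - 1 = 1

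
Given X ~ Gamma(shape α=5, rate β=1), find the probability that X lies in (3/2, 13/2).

P(3/2 < X < 13/2) = ∫_{3/2}^{13/2} f(x) dx
where f(x) = \frac{x^{4} e^{- x}}{24}
= \frac{-19043 + 563 e^{5}}{128 e^{\frac{13}{2}}}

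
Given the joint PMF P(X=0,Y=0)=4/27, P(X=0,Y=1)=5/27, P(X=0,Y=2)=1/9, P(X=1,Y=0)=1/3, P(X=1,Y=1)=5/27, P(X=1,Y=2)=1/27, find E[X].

First find marginal of X:
P(X=0) = 4/9
P(X=1) = 5/9
E[X] = 0 × 4/9 + 1 × 5/9 = 5/9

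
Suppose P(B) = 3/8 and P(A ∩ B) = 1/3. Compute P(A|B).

P(A|B) = P(A ∩ B) / P(B)
= (1/3) / (3/8)
= 8/9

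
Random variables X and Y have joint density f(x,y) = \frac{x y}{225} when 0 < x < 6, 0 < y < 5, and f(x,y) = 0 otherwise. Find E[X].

f_X(x) = ∫_0^5 \frac{x y}{225} dy = \frac{x}{18}
E[X] = ∫_0^6 x × (\frac{x}{18}) dx = 4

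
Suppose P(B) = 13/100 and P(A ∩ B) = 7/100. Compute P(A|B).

P(A|B) = P(A ∩ B) / P(B)
= (7/100) / (13/100)
= 7/13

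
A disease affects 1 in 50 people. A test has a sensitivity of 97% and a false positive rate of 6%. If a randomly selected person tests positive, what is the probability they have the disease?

Let D = the rare event, + = positive/flagged.
P(D) = 1/50
P(+|D) = 97/100
P(+|D') = 6/100 = 3/50
P(+) = P(+|D)P(D) + P(+|D')P(D')
     = \frac{97}{100} × \frac{1}{50} + \frac{3}{50} × \frac{49}{50}
     = \frac{391}{5000}
P(D|+) = P(+|D)P(D)/P(+) = \frac{97}{391}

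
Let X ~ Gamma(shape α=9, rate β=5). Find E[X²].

Using the identity E[X²] = Var(X) + (E[X])²:
E[X] = \frac{9}{5}
Var(X) = \frac{9}{25}
E[X²] = \frac{9}{25} + (\frac{9}{5})²
= \frac{18}{5}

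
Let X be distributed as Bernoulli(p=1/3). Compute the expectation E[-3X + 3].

For X ~ Bernoulli(p=1/3):
E[X] = \frac{1}{3}
E[-3X + 3] = -3 × E[X] + 3 = 2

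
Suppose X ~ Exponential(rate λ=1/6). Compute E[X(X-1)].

E[X(X-1)] = E[X² - X] = E[X²] - E[X]
E[X] = 6
E[X²] = Var(X) + (E[X])² = 36 + (6)² = 72
E[X(X-1)] = 72 - 6 = 66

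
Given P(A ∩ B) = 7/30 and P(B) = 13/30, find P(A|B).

P(A|B) = P(A ∩ B) / P(B)
= (7/30) / (13/30)
= 7/13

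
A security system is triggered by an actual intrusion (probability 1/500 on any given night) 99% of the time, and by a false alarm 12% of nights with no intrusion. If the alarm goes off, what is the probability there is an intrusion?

Let D = the rare event, + = positive/flagged.
P(D) = 1/500
P(+|D) = 99/100
P(+|D') = 12/100 = 3/25
P(+) = P(+|D)P(D) + P(+|D')P(D')
     = \frac{99}{100} × \frac{1}{500} + \frac{3}{25} × \frac{499}{500}
     = \frac{6087}{50000}
P(D|+) = P(+|D)P(D)/P(+) = \frac{33}{2029}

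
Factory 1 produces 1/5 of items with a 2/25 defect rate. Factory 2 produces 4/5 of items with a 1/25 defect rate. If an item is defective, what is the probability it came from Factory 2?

Using Bayes' theorem:
P(F1) = 1/5, P(D|F1) = 2/25
P(F2) = 4/5, P(D|F2) = 1/25
P(D) = P(D|F1)P(F1) + P(D|F2)P(F2)
     = \frac{6}{125}
P(F2|D) = P(D|F2)P(F2) / P(D)
= \frac{2}{3}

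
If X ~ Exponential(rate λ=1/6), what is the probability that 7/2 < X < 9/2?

P(7/2 < X < 9/2) = ∫_{7/2}^{9/2} f(x) dx
where f(x) = \frac{e^{- \frac{x}{6}}}{6}
= - \frac{1}{e^{\frac{3}{4}}} + e^{- \frac{7}{12}}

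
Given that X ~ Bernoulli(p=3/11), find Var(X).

For X ~ Bernoulli(p=3/11):
Var(X) = \frac{24}{121}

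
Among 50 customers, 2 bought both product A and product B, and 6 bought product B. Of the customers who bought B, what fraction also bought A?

P(A ∩ B) = 2/50 = 1/25
P(B) = 6/50 = 3/25
P(A|B) = P(A ∩ B) / P(B) = (1/25) / (3/25) = 1/3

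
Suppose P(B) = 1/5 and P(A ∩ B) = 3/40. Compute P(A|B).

P(A|B) = P(A ∩ B) / P(B)
= (3/40) / (1/5)
= 3/8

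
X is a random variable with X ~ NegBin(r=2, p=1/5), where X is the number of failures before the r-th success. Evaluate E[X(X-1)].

E[X(X-1)] = E[X² - X] = E[X²] - E[X]
E[X] = 8
E[X²] = Var(X) + (E[X])² = 40 + (8)² = 104
E[X(X-1)] = 104 - 8 = 96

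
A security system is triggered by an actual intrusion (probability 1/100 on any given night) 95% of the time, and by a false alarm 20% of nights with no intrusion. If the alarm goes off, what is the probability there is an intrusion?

Let D = the rare event, + = positive/flagged.
P(D) = 1/100
P(+|D) = 95/100 = 19/20
P(+|D') = 20/100 = 1/5
P(+) = P(+|D)P(D) + P(+|D')P(D')
     = \frac{19}{20} × \frac{1}{100} + \frac{1}{5} × \frac{99}{100}
     = \frac{83}{400}
P(D|+) = P(+|D)P(D)/P(+) = \frac{19}{415}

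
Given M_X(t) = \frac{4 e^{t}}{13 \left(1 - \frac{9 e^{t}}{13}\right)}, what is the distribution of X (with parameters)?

The MGF M(t) = \frac{4 e^{t}}{13 \left(1 - \frac{9 e^{t}}{13}\right)} is the standard form for the Geometric distribution.
Comparing with the known MGF formula identifies: Geometric(p=4/13), X = trial number of first success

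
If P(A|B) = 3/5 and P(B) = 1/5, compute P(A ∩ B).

By definition, P(A|B) = P(A ∩ B) / P(B)
So P(A ∩ B) = P(A|B) × P(B)
= 3/5 × 1/5
= 3/25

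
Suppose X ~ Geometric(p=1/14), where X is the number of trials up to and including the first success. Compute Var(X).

For X ~ Geometric(p=1/14), where X is the number of trials up to and including the first success:
Var(X) = 182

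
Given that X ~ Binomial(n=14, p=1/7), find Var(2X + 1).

For X ~ Binomial(n=14, p=1/7):
Var(X) = \frac{12}{7}
Var(2X + 1) = (2)² × Var(X) = 4 × \frac{12}{7} = \frac{48}{7}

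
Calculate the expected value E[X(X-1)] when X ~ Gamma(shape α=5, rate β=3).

E[X(X-1)] = E[X² - X] = E[X²] - E[X]
E[X] = \frac{5}{3}
E[X²] = Var(X) + (E[X])² = \frac{5}{9} + (\frac{5}{3})² = \frac{10}{3}
E[X(X-1)] = \frac{10}{3} - \frac{5}{3} = \frac{5}{3}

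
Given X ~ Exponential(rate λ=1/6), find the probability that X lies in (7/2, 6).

P(7/2 < X < 6) = ∫_{7/2}^{6} f(x) dx
where f(x) = \frac{e^{- \frac{x}{6}}}{6}
= - \frac{1}{e} + e^{- \frac{7}{12}}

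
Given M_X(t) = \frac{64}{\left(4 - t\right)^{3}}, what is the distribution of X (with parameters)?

The MGF M(t) = \frac{64}{\left(4 - t\right)^{3}} is the standard form for the Gamma distribution.
Comparing with the known MGF formula identifies: Gamma(shape α=3, rate β=4)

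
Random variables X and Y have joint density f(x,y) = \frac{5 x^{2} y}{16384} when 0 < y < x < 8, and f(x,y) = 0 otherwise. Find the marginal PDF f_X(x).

f_X(x) = ∫_0^x \frac{5 x^{2} y}{16384} dy = \frac{5 x^{4}}{32768}
for 0 < x < 8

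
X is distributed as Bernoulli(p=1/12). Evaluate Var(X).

For X ~ Bernoulli(p=1/12):
Var(X) = \frac{11}{144}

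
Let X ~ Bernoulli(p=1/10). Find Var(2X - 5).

For X ~ Bernoulli(p=1/10):
Var(X) = \frac{9}{100}
Var(2X - 5) = (2)² × Var(X) = 4 × \frac{9}{100} = \frac{9}{25}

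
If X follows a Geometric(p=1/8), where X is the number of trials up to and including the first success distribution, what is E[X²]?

Using the identity E[X²] = Var(X) + (E[X])²:
E[X] = 8
Var(X) = 56
E[X²] = 56 + (8)²
= 120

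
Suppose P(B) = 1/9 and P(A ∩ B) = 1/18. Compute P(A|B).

P(A|B) = P(A ∩ B) / P(B)
= (1/18) / (1/9)
= 1/2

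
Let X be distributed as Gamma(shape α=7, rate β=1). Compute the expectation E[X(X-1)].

E[X(X-1)] = E[X² - X] = E[X²] - E[X]
E[X] = 7
E[X²] = Var(X) + (E[X])² = 7 + (7)² = 56
E[X(X-1)] = 56 - 7 = 49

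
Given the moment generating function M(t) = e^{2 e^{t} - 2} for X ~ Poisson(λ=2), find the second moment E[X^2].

To find E[X^2], compute M^(2)(0):
M^(1)(t) = 2 e^{t} e^{2 e^{t} - 2}
M^(2)(t) = 4 e^{2 t} e^{2 e^{t} - 2} + 2 e^{t} e^{2 e^{t} - 2}
M^(2)(0) = 6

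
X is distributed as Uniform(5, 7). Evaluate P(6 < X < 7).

P(6 < X < 7) = ∫_{6}^{7} f(x) dx
where f(x) = \frac{1}{2}
= \frac{1}{2}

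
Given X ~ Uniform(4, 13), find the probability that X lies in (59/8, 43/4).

P(59/8 < X < 43/4) = ∫_{59/8}^{43/4} f(x) dx
where f(x) = \frac{1}{9}
= \frac{3}{8}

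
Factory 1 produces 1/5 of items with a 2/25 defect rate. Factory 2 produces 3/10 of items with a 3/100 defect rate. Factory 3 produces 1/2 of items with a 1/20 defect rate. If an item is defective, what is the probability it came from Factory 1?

Using Bayes' theorem:
P(F1) = 1/5, P(D|F1) = 2/25
P(F2) = 3/10, P(D|F2) = 3/100
P(F3) = 1/2, P(D|F3) = 1/20
P(D) = P(D|F1)P(F1) + P(D|F2)P(F2) + P(D|F3)P(F3)
     = \frac{1}{20}
P(F1|D) = P(D|F1)P(F1) / P(D)
= \frac{8}{25}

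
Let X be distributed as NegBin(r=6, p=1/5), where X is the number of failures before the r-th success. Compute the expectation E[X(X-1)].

E[X(X-1)] = E[X² - X] = E[X²] - E[X]
E[X] = 24
E[X²] = Var(X) + (E[X])² = 120 + (24)² = 696
E[X(X-1)] = 696 - 24 = 672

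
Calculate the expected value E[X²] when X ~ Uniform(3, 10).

Using the identity E[X²] = Var(X) + (E[X])²:
E[X] = \frac{13}{2}
Var(X) = \frac{49}{12}
E[X²] = \frac{49}{12} + (\frac{13}{2})²
= \frac{139}{3}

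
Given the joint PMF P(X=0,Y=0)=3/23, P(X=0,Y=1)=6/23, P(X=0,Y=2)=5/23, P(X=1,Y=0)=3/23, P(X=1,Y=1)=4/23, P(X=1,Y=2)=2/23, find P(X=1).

P(X=1) = P(X=1,Y=0) + P(X=1,Y=1) + P(X=1,Y=2)
= 3/23 + 4/23 + 2/23
= 9/23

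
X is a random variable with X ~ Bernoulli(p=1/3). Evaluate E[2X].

For X ~ Bernoulli(p=1/3):
E[X] = \frac{1}{3}
E[2X] = 2 × E[X] + 0 = \frac{2}{3}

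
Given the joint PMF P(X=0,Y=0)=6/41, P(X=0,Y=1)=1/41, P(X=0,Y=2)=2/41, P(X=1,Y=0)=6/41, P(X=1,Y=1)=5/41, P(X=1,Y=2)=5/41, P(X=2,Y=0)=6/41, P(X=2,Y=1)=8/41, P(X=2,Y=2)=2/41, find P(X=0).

P(X=0) = P(X=0,Y=0) + P(X=0,Y=1) + P(X=0,Y=2)
= 6/41 + 1/41 + 2/41
= 9/41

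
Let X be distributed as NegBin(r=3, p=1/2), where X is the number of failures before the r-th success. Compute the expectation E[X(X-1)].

E[X(X-1)] = E[X² - X] = E[X²] - E[X]
E[X] = 3
E[X²] = Var(X) + (E[X])² = 6 + (3)² = 15
E[X(X-1)] = 15 - 3 = 12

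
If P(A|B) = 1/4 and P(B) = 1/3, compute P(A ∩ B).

By definition, P(A|B) = P(A ∩ B) / P(B)
So P(A ∩ B) = P(A|B) × P(B)
= 1/4 × 1/3
= 1/12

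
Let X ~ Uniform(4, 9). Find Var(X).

For X ~ Uniform(4, 9):
Var(X) = \frac{25}{12}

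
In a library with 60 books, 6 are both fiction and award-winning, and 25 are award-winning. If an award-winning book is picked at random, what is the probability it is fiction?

P(A ∩ B) = 6/60 = 1/10
P(B) = 25/60 = 5/12
P(A|B) = P(A ∩ B) / P(B) = (1/10) / (5/12) = 6/25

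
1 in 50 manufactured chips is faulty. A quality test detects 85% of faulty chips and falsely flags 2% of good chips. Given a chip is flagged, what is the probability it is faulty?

Let D = the rare event, + = positive/flagged.
P(D) = 1/50
P(+|D) = 85/100 = 17/20
P(+|D') = 2/100 = 1/50
P(+) = P(+|D)P(D) + P(+|D')P(D')
     = \frac{17}{20} × \frac{1}{50} + \frac{1}{50} × \frac{49}{50}
     = \frac{183}{5000}
P(D|+) = P(+|D)P(D)/P(+) = \frac{85}{183}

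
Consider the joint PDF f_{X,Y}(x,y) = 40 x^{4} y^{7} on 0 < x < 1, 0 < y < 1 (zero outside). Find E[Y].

E[Y] = ∫_0^1 ∫_0^1 y × f(x,y) dx dy
= \frac{8}{9}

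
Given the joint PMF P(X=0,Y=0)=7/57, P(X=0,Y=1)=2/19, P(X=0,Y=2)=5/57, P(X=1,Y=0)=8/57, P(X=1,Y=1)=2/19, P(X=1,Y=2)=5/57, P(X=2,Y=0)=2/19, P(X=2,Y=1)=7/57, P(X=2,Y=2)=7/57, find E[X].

First find marginal of X:
P(X=0) = 6/19
P(X=1) = 1/3
P(X=2) = 20/57
E[X] = 0 × 6/19 + 1 × 1/3 + 2 × 20/57 = 59/57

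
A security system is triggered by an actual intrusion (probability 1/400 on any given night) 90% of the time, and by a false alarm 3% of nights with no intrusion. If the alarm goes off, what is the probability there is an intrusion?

Let D = the rare event, + = positive/flagged.
P(D) = 1/400
P(+|D) = 90/100 = 9/10
P(+|D') = 3/100
P(+) = P(+|D)P(D) + P(+|D')P(D')
     = \frac{9}{10} × \frac{1}{400} + \frac{3}{100} × \frac{399}{400}
     = \frac{1287}{40000}
P(D|+) = P(+|D)P(D)/P(+) = \frac{10}{143}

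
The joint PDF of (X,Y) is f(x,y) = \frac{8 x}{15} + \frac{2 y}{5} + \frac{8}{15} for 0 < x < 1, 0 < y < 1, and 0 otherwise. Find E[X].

E[X] = ∫_0^1 ∫_0^1 x × f(x,y) dy dx
= ∫_0^1 ∫_0^1 x × (\frac{8 x}{15} + \frac{2 y}{5} + \frac{8}{15}) dy dx
= \frac{49}{90}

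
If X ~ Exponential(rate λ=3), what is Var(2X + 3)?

For X ~ Exponential(rate λ=3):
Var(X) = \frac{1}{9}
Var(2X + 3) = (2)² × Var(X) = 4 × \frac{1}{9} = \frac{4}{9}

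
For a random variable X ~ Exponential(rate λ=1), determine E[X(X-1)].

E[X(X-1)] = E[X² - X] = E[X²] - E[X]
E[X] = 1
E[X²] = Var(X) + (E[X])² = 1 + (1)² = 2
E[X(X-1)] = 2 - 1 = 1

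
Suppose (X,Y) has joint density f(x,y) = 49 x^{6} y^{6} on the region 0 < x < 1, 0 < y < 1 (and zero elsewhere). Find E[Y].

E[Y] = ∫_0^1 ∫_0^1 y × f(x,y) dx dy
= \frac{7}{8}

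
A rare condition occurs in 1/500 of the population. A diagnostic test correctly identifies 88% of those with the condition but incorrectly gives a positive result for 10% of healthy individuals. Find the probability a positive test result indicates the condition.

Let D = the rare event, + = positive/flagged.
P(D) = 1/500
P(+|D) = 88/100 = 22/25
P(+|D') = 10/100 = 1/10
P(+) = P(+|D)P(D) + P(+|D')P(D')
     = \frac{22}{25} × \frac{1}{500} + \frac{1}{10} × \frac{499}{500}
     = \frac{2539}{25000}
P(D|+) = P(+|D)P(D)/P(+) = \frac{44}{2539}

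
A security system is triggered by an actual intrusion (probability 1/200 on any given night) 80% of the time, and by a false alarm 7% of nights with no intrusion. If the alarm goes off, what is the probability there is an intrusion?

Let D = the rare event, + = positive/flagged.
P(D) = 1/200
P(+|D) = 80/100 = 4/5
P(+|D') = 7/100
P(+) = P(+|D)P(D) + P(+|D')P(D')
     = \frac{4}{5} × \frac{1}{200} + \frac{7}{100} × \frac{199}{200}
     = \frac{1473}{20000}
P(D|+) = P(+|D)P(D)/P(+) = \frac{80}{1473}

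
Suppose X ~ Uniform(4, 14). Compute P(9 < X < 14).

P(9 < X < 14) = ∫_{9}^{14} f(x) dx
where f(x) = \frac{1}{10}
= \frac{1}{2}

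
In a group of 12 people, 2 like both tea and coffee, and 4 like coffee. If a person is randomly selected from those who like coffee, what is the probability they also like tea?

P(A ∩ B) = 2/12 = 1/6
P(B) = 4/12 = 1/3
P(A|B) = P(A ∩ B) / P(B) = (1/6) / (1/3) = 1/2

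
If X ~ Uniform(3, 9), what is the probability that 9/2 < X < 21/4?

P(9/2 < X < 21/4) = ∫_{9/2}^{21/4} f(x) dx
where f(x) = \frac{1}{6}
= \frac{1}{8}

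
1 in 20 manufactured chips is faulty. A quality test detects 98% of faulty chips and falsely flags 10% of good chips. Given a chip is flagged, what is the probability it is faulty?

Let D = the rare event, + = positive/flagged.
P(D) = 1/20
P(+|D) = 98/100 = 49/50
P(+|D') = 10/100 = 1/10
P(+) = P(+|D)P(D) + P(+|D')P(D')
     = \frac{49}{50} × \frac{1}{20} + \frac{1}{10} × \frac{19}{20}
     = \frac{18}{125}
P(D|+) = P(+|D)P(D)/P(+) = \frac{49}{144}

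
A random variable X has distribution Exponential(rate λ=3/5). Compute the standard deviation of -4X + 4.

For X ~ Exponential(rate λ=3/5):
Var(X) = \frac{25}{9}
SD(X) = √(Var(X)) = √(\frac{25}{9}) = \frac{5}{3}
SD(-4X + 4) = |-4| × SD(X) = 4 × \frac{5}{3} = \frac{20}{3}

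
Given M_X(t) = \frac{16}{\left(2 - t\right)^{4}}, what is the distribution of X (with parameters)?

The MGF M(t) = \frac{16}{\left(2 - t\right)^{4}} is the standard form for the Gamma distribution.
Comparing with the known MGF formula identifies: Gamma(shape α=4, rate β=2)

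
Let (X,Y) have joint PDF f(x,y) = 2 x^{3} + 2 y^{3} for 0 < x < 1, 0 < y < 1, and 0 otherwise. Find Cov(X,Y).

E[XY] = ∫∫ xy × f(x,y) dx dy = \frac{2}{5}
E[X] = \frac{13}{20}
E[Y] = \frac{13}{20}
Cov(X,Y) = E[XY] - E[X]E[Y] = - \frac{9}{400}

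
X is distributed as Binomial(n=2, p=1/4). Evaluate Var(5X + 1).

For X ~ Binomial(n=2, p=1/4):
Var(X) = \frac{3}{8}
Var(5X + 1) = (5)² × Var(X) = 25 × \frac{3}{8} = \frac{75}{8}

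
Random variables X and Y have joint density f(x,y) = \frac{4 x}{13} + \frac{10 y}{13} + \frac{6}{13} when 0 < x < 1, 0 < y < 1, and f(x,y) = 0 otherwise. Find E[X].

E[X] = ∫_0^1 ∫_0^1 x × f(x,y) dy dx
= ∫_0^1 ∫_0^1 x × (\frac{4 x}{13} + \frac{10 y}{13} + \frac{6}{13}) dy dx
= \frac{41}{78}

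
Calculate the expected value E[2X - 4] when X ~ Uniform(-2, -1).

For X ~ Uniform(-2, -1):
E[X] = - \frac{3}{2}
E[2X - 4] = 2 × E[X] - 4 = -7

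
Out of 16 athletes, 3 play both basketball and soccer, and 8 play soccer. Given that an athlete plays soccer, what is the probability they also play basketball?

P(A ∩ B) = 3/16
P(B) = 8/16 = 1/2
P(A|B) = P(A ∩ B) / P(B) = (3/16) / (1/2) = 3/8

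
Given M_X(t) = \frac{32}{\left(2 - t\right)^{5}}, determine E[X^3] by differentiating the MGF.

To find E[X^3], compute M^(3)(0):
M^(1)(t) = \frac{160}{\left(2 - t\right)^{6}}
M^(2)(t) = \frac{960}{\left(2 - t\right)^{7}}
M^(3)(t) = \frac{6720}{\left(2 - t\right)^{8}}
M^(3)(0) = \frac{105}{4}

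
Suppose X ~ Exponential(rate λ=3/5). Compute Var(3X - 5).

For X ~ Exponential(rate λ=3/5):
Var(X) = \frac{25}{9}
Var(3X - 5) = (3)² × Var(X) = 9 × \frac{25}{9} = 25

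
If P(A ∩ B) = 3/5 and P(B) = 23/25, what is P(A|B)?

P(A|B) = P(A ∩ B) / P(B)
= (3/5) / (23/25)
= 15/23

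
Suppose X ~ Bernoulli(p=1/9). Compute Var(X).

For X ~ Bernoulli(p=1/9):
Var(X) = \frac{8}{81}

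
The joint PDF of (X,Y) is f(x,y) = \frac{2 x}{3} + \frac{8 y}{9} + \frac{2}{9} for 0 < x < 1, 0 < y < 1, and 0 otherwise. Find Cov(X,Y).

E[XY] = ∫∫ xy × f(x,y) dx dy = \frac{17}{54}
E[X] = \frac{5}{9}
E[Y] = \frac{31}{54}
Cov(X,Y) = E[XY] - E[X]E[Y] = - \frac{1}{243}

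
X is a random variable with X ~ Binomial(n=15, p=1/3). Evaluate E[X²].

Using the identity E[X²] = Var(X) + (E[X])²:
E[X] = 5
Var(X) = \frac{10}{3}
E[X²] = \frac{10}{3} + (5)²
= \frac{85}{3}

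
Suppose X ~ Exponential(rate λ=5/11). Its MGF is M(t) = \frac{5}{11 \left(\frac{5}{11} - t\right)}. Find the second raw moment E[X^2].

To find E[X^2], compute M^(2)(0):
M^(1)(t) = \frac{5}{11 \left(\frac{5}{11} - t\right)^{2}}
M^(2)(t) = \frac{10}{11 \left(\frac{5}{11} - t\right)^{3}}
M^(2)(0) = \frac{242}{25}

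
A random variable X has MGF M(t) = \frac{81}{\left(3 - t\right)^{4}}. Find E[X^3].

To find E[X^3], compute M^(3)(0):
M^(1)(t) = \frac{324}{\left(3 - t\right)^{5}}
M^(2)(t) = \frac{1620}{\left(3 - t\right)^{6}}
M^(3)(t) = \frac{9720}{\left(3 - t\right)^{7}}
M^(3)(0) = \frac{40}{9}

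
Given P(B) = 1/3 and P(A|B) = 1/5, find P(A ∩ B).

By definition, P(A|B) = P(A ∩ B) / P(B)
So P(A ∩ B) = P(A|B) × P(B)
= 1/5 × 1/3
= 1/15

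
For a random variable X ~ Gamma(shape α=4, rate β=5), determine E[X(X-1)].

E[X(X-1)] = E[X² - X] = E[X²] - E[X]
E[X] = \frac{4}{5}
E[X²] = Var(X) + (E[X])² = \frac{4}{25} + (\frac{4}{5})² = \frac{4}{5}
E[X(X-1)] = \frac{4}{5} - \frac{4}{5} = 0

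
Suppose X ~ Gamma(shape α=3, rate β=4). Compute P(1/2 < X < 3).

P(1/2 < X < 3) = ∫_{1/2}^{3} f(x) dx
where f(x) = 32 x^{2} e^{- 4 x}
= \frac{5 \left(-17 + e^{10}\right)}{e^{12}}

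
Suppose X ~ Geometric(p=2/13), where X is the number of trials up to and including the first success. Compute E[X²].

Using the identity E[X²] = Var(X) + (E[X])²:
E[X] = \frac{13}{2}
Var(X) = \frac{143}{4}
E[X²] = \frac{143}{4} + (\frac{13}{2})²
= 78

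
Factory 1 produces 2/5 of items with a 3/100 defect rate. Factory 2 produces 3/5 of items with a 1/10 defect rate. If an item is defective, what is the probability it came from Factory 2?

Using Bayes' theorem:
P(F1) = 2/5, P(D|F1) = 3/100
P(F2) = 3/5, P(D|F2) = 1/10
P(D) = P(D|F1)P(F1) + P(D|F2)P(F2)
     = \frac{9}{125}
P(F2|D) = P(D|F2)P(F2) / P(D)
= \frac{5}{6}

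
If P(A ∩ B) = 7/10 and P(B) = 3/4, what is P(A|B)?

P(A|B) = P(A ∩ B) / P(B)
= (7/10) / (3/4)
= 14/15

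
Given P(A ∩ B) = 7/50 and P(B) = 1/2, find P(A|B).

P(A|B) = P(A ∩ B) / P(B)
= (7/50) / (1/2)
= 7/25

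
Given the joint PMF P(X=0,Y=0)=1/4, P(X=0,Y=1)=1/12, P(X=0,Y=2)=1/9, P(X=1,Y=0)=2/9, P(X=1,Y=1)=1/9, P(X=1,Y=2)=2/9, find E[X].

First find marginal of X:
P(X=0) = 4/9
P(X=1) = 5/9
E[X] = 0 × 4/9 + 1 × 5/9 = 5/9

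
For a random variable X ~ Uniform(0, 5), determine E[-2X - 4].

For X ~ Uniform(0, 5):
E[X] = \frac{5}{2}
E[-2X - 4] = -2 × E[X] - 4 = -9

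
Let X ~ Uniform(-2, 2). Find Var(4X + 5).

For X ~ Uniform(-2, 2):
Var(X) = \frac{4}{3}
Var(4X + 5) = (4)² × Var(X) = 16 × \frac{4}{3} = \frac{64}{3}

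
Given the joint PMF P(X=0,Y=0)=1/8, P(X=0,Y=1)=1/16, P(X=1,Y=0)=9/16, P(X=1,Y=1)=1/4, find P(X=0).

P(X=0) = P(X=0,Y=0) + P(X=0,Y=1)
= 1/8 + 1/16
= 3/16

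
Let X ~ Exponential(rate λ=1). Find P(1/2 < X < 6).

P(1/2 < X < 6) = ∫_{1/2}^{6} f(x) dx
where f(x) = e^{- x}
= - \frac{1}{e^{6}} + e^{- \frac{1}{2}}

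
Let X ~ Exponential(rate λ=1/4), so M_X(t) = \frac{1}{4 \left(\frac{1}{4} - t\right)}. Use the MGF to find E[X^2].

To find E[X^2], compute M^(2)(0):
M^(1)(t) = \frac{1}{4 \left(\frac{1}{4} - t\right)^{2}}
M^(2)(t) = \frac{1}{2 \left(\frac{1}{4} - t\right)^{3}}
M^(2)(0) = 32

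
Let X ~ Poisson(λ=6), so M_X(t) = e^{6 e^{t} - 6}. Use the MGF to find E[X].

To find E[X], compute M^(1)(0):
M^(1)(t) = 6 e^{t} e^{6 e^{t} - 6}
M^(1)(0) = 6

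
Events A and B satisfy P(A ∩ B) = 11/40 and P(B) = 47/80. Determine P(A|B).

P(A|B) = P(A ∩ B) / P(B)
= (11/40) / (47/80)
= 22/47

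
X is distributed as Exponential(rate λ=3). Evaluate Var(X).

For X ~ Exponential(rate λ=3):
Var(X) = \frac{1}{9}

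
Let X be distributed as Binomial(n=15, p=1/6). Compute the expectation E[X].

For X ~ Binomial(n=15, p=1/6), the expected value is:
E[X] = \frac{5}{2}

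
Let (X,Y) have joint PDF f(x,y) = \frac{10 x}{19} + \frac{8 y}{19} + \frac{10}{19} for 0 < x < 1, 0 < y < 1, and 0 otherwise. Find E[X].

E[X] = ∫_0^1 ∫_0^1 x × f(x,y) dy dx
= ∫_0^1 ∫_0^1 x × (\frac{10 x}{19} + \frac{8 y}{19} + \frac{10}{19}) dy dx
= \frac{31}{57}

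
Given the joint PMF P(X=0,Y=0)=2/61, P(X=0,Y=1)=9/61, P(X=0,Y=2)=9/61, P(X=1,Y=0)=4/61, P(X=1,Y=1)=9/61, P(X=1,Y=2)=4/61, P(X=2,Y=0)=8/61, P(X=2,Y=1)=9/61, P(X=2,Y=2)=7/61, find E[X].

First find marginal of X:
P(X=0) = 20/61
P(X=1) = 17/61
P(X=2) = 24/61
E[X] = 0 × 20/61 + 1 × 17/61 + 2 × 24/61 = 65/61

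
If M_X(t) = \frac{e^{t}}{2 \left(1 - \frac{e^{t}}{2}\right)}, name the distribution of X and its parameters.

The MGF M(t) = \frac{e^{t}}{2 \left(1 - \frac{e^{t}}{2}\right)} is the standard form for the Geometric distribution.
Comparing with the known MGF formula identifies: Geometric(p=1/2), X = trial number of first success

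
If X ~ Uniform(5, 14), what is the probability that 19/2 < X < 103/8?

P(19/2 < X < 103/8) = ∫_{19/2}^{103/8} f(x) dx
where f(x) = \frac{1}{9}
= \frac{3}{8}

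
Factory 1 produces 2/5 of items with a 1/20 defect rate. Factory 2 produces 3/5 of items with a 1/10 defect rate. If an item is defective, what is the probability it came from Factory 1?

Using Bayes' theorem:
P(F1) = 2/5, P(D|F1) = 1/20
P(F2) = 3/5, P(D|F2) = 1/10
P(D) = P(D|F1)P(F1) + P(D|F2)P(F2)
     = \frac{2}{25}
P(F1|D) = P(D|F1)P(F1) / P(D)
= \frac{1}{4}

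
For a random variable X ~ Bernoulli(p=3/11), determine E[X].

For X ~ Bernoulli(p=3/11), the expected value is:
E[X] = \frac{3}{11}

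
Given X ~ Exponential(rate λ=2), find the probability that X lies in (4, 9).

P(4 < X < 9) = ∫_{4}^{9} f(x) dx
where f(x) = 2 e^{- 2 x}
= - \frac{1 - e^{10}}{e^{18}}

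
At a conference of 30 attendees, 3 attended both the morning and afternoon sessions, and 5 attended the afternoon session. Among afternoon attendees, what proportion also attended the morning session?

P(A ∩ B) = 3/30 = 1/10
P(B) = 5/30 = 1/6
P(A|B) = P(A ∩ B) / P(B) = (1/10) / (1/6) = 3/5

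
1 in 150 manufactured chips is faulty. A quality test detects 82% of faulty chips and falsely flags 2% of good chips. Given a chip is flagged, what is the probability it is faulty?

Let D = the rare event, + = positive/flagged.
P(D) = 1/150
P(+|D) = 82/100 = 41/50
P(+|D') = 2/100 = 1/50
P(+) = P(+|D)P(D) + P(+|D')P(D')
     = \frac{41}{50} × \frac{1}{150} + \frac{1}{50} × \frac{149}{150}
     = \frac{19}{750}
P(D|+) = P(+|D)P(D)/P(+) = \frac{41}{190}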